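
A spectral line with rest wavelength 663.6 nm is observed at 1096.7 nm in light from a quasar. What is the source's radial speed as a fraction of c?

λ'/λ₀ = 1.6527 > 1 (redshift), so the source is receding.
λ'/λ₀ = √((1 + β)/(1 − β)) for a receding source ⇒ β = (r² − 1)/(r² + 1) with r = λ'/λ₀.
β = (2.7313 − 1)/(2.7313 + 1) ≈ 0.464.

0.464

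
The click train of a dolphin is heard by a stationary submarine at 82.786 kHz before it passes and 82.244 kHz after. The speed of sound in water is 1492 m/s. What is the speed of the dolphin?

f₁/f₂ = (v + v_s)/(v − v_s), so v_s = v · (f₁ − f₂)/(f₁ + f₂).
v_s = 1492 × (82.786 − 82.244)/(82.786 + 82.244) = 1492 × 0.542/165.030 ≈ 4.9 m/s.

4.9 m/s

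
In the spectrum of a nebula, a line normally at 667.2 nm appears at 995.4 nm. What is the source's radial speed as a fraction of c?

0.380c

λ'/λ₀ = 1.4919 > 1 (redshift), so the source is receding.
λ'/λ₀ = √((1 + β)/(1 − β)) for a receding source ⇒ β = (r² − 1)/(r² + 1) with r = λ'/λ₀.
β = (2.2258 − 1)/(2.2258 + 1) ≈ 0.380.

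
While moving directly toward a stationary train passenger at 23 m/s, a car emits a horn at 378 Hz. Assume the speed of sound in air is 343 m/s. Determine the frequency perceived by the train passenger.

405 Hz

Only the source moves, toward the listener, so f' = f · v/(v − v_s).
f' = 378 × 343/(343 − 23) = 378 × 343/320 ≈ 405 Hz.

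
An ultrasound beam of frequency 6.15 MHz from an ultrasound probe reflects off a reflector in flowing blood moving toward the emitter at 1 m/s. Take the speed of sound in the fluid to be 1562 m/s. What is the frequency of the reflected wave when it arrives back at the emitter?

6.158 MHz

At the reflector in flowing blood (a moving observer), f₁ = f₀ · (v + u)/v = 6.15 × 1563/1562 ≈ 6.154 MHz.
On reflection it acts as a source moving toward the stationary detector: f₂ = f₁ · v/(v − u) = 6.154 × 1562/1561 ≈ 6.158 MHz.
Equivalently f₂ = f₀ · (v + u)/(v − u).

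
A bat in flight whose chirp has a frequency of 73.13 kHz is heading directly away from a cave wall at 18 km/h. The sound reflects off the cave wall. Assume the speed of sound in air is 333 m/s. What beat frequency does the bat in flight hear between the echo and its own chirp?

18 km/h = 5 m/s.
The cave wall receives the sound from a moving source: f₁ = f₀ · v/(v + v_e) = 73.13 × 333/338 ≈ 72.05 kHz.
On the return leg the bat in flight is a moving observer: f₂ = f₁ · (v − v_e)/v = 72.05 × 328/333 ≈ 70.97 kHz.
Beat against the emitted tone (with f₀ = 73130 Hz): |f₂ − f₀| = 2v_e·f₀/(v + v_e) = 2 × 5 × 73130/338 ≈ 2164 Hz.

2164 Hz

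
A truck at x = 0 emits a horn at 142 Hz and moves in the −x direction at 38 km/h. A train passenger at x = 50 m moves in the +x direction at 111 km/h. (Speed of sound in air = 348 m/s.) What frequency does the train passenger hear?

38 km/h = 10.56 m/s; 111 km/h = 30.83 m/s.
The observer lies on the +x side, so the source is heading away from the observer and the observer is heading away from the source.
With source receding and observer receding, f' = f · (v − v_o)/(v + v_s).
f' = 142 × (348 − 30.83)/(348 + 10.56) = 142 × 317.17/358.56 ≈ 126 Hz.

126 Hz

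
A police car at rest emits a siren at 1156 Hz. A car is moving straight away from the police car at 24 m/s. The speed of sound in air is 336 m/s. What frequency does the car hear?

Moving observer, stationary source: f' = f · (v − v_o)/v.
f' = 1156 × (336 − 24)/336 = 1156 × 312/336 ≈ 1073 Hz.

1073 Hz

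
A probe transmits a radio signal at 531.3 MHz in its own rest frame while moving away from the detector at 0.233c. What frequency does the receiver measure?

419.0 MHz

Relativistic Doppler for frequency: f' = f₀ · √((1 − β)/(1 + β)).
f' = 531.3 × √(0.7670/1.2330) = 531.3 × 0.78871 ≈ 419.0 MHz.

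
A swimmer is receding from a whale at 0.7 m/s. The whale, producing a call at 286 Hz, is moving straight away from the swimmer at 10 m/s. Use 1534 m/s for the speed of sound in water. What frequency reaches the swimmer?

General Doppler shift: f' = f · (v − v_o)/(v + v_s).
f' = 286 × (1534 − 0.7)/(1534 + 10) = 286 × 1533.3/1544 ≈ 284 Hz.

284 Hz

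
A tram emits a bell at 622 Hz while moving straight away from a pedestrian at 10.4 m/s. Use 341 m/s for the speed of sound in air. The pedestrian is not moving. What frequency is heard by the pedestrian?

604 Hz

Moving source, stationary observer: f' = f · v/(v + v_s) since the source is receding.
f' = 622 × 341/(341 + 10.4) = 622 × 341/351.4 ≈ 604 Hz.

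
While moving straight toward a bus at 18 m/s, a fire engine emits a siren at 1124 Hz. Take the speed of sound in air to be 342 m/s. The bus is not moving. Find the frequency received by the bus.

1186 Hz

Moving source, stationary observer: f' = f · v/(v − v_s) since the source is approaching.
f' = 1124 × 342/(342 − 18) = 1124 × 342/324 ≈ 1186 Hz.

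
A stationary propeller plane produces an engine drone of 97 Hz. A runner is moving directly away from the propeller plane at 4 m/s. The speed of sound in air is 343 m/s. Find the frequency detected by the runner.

96 Hz

Only the observer moves, away from the source, so f' = f · (v − v_o)/v.
f' = 97 × (343 − 4)/343 = 97 × 339/343 ≈ 96 Hz.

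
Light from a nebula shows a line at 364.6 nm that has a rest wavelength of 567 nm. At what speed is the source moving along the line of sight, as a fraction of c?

0.415c

λ'/λ₀ = 0.6430 < 1 (blueshift), so the source is approaching.
λ'/λ₀ = √((1 − β)/(1 + β)) for an approaching source ⇒ β = (1 − r²)/(1 + r²) with r = λ'/λ₀.
β = (1 − 0.4135)/(1 + 0.4135) ≈ 0.415.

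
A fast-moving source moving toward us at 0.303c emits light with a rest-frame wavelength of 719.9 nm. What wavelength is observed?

Relativistic Doppler for wavelength: λ' = λ₀ · √((1 − β)/(1 + β)).
λ' = 719.9 × √(0.6970/1.3030) = 719.9 × 0.73138 ≈ 526.5 nm.

526.5 nm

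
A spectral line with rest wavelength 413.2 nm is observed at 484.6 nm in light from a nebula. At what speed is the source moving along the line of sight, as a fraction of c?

λ'/λ₀ = 1.1728 > 1 (redshift), so the source is receding.
λ'/λ₀ = √((1 + β)/(1 − β)) for a receding source ⇒ β = (r² − 1)/(r² + 1) with r = λ'/λ₀.
β = (1.3755 − 1)/(1.3755 + 1) ≈ 0.158.

0.158c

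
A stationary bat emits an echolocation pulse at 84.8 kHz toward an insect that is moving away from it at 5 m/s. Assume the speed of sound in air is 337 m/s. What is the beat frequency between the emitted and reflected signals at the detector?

2480 Hz

The insect first receives the wave as a moving observer: f₁ = f₀ · (v − u)/v = 84.8 × (337 − 5)/337 ≈ 83.54 kHz.
On reflection it acts as a source moving away from the stationary detector: f₂ = f₁ · v/(v + u) = 83.54 × 337/342 ≈ 82.32 kHz.
Beat frequency (with f₀ = 84800 Hz): |f₂ − f₀| = 2u·f₀/(v + u) = 2 × 5 × 84800/342 ≈ 2480 Hz.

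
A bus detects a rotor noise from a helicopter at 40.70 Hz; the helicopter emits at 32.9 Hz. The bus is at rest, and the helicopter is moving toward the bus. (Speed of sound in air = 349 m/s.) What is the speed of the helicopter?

67 m/s

f' = f · v/(v − v_s) ⇒ v_s = v · |1 − f/f'|.
v_s = 349 × |1 − 32.9/40.70| = 349 × 0.1916 ≈ 67 m/s.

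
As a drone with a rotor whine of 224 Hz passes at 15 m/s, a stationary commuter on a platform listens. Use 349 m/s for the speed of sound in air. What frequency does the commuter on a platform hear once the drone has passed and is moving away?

215 Hz

Receding: f₂ = f · v/(v + v_s) = 224 × 349/364 ≈ 215 Hz.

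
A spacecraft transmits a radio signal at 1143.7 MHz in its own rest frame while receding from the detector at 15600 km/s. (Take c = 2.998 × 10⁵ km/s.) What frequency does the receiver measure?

1085.7 MHz

β = v/c = 15600/299800 = 0.0520.
Relativistic Doppler for frequency: f' = f₀ · √((1 − β)/(1 + β)).
f' = 1143.7 × √(0.9480/1.0520) = 1143.7 × 0.94925 ≈ 1085.7 MHz.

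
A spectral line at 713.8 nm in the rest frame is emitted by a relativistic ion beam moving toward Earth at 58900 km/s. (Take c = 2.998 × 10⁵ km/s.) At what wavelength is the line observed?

585.0 nm

β = v/c = 58900/299800 = 0.1965.
Relativistic Doppler for wavelength: λ' = λ₀ · √((1 − β)/(1 + β)).
λ' = 713.8 × √(0.8035/1.1965) = 713.8 × 0.81951 ≈ 585.0 nm.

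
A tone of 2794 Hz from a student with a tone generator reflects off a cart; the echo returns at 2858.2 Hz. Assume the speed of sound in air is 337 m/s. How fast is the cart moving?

3.8 m/s

Double Doppler shift off a moving reflector: f₂ = f₀ · (v + u)/(v − u) (u > 0 toward emitter).
Rearranging, u = v · (f₂ − f₀)/(f₂ + f₀) = 337 × 64.2/5652.2 ≈ 3.8 m/s.
So the cart is moving at 3.8 m/s toward the emitter.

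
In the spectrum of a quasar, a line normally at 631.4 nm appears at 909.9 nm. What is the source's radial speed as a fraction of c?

λ'/λ₀ = 1.4411 > 1 (redshift), so the source is receding.
λ'/λ₀ = √((1 + β)/(1 − β)) for a receding source ⇒ β = (r² − 1)/(r² + 1) with r = λ'/λ₀.
β = (2.0767 − 1)/(2.0767 + 1) ≈ 0.350.

0.350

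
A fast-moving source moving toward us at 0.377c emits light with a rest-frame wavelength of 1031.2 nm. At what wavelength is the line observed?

693.6 nm

Relativistic Doppler for wavelength: λ' = λ₀ · √((1 − β)/(1 + β)).
λ' = 1031.2 × √(0.6230/1.3770) = 1031.2 × 0.67263 ≈ 693.6 nm.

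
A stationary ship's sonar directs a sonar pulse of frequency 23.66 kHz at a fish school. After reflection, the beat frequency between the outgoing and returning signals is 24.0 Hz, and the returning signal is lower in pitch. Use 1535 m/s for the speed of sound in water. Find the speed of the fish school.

0.78 m/s

Double Doppler shift off a moving reflector: f₂ = f₀ · (v + u)/(v − u) (u > 0 toward emitter).
Returning signal is lower, so f₂ = f₀ − Δf = 23660 − 24 = 23636 Hz.
Rearranging, u = v · (f₂ − f₀)/(f₂ + f₀) = 1535 × -24/47296 ≈ -0.78 m/s.
So the fish school is moving at 0.78 m/s away from the emitter.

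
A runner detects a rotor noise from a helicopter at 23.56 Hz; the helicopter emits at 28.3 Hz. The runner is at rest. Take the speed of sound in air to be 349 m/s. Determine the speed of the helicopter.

f' < f, so the helicopter is receding.
f' = f · v/(v + v_s) ⇒ v_s = v · |1 − f/f'|.
v_s = 349 × |1 − 28.3/23.56| = 349 × 0.2012 ≈ 70 m/s.

70 m/s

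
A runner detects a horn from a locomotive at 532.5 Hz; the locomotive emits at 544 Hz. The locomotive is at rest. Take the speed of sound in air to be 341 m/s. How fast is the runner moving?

7.2 m/s

f' < f, so the runner is receding.
f' = f · (v − v_o)/v ⇒ v_o = v · |f'/f − 1|.
v_o = 341 × |532.5/544 − 1| = 341 × 0.02114 ≈ 7.2 m/s.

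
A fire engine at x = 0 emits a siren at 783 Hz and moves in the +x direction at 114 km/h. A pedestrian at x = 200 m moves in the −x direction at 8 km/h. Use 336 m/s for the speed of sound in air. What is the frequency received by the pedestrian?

114 km/h = 31.67 m/s; 8 km/h = 2.222 m/s.
The observer lies on the +x side, so the source is heading toward the observer and the observer is heading toward the source.
Both move, so f' = f · (v + v_o)/(v − v_s).
f' = 783 × (336 + 2.222)/(336 − 31.67) = 783 × 338.22/304.33 ≈ 870 Hz.

870 Hz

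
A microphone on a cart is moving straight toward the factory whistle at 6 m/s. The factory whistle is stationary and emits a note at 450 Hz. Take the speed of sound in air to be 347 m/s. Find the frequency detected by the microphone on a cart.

Moving observer, stationary source: f' = f · (v + v_o)/v.
f' = 450 × (347 + 6)/347 = 450 × 353/347 ≈ 458 Hz.

458 Hz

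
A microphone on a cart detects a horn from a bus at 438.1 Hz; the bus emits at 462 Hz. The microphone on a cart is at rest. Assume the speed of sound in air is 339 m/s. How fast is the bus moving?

18.5 m/s

f' < f, so the bus is receding.
f' = f · v/(v + v_s) ⇒ v_s = v · |1 − f/f'|.
v_s = 339 × |1 − 462/438.1| = 339 × 0.05455 ≈ 18.5 m/s.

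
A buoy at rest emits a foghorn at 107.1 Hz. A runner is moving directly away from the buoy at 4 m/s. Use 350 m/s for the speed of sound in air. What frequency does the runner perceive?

Only the observer moves, away from the source, so f' = f · (v − v_o)/v.
f' = 107.1 × (350 − 4)/350 = 107.1 × 346/350 ≈ 106 Hz.

106 Hz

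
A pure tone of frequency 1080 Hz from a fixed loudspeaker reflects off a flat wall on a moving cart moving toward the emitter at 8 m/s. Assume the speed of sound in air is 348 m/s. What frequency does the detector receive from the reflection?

1131 Hz

The flat wall on a moving cart first receives the wave as a moving observer: f₁ = f₀ · (v + u)/v = 1080 × (348 + 8)/348 ≈ 1105 Hz.
On reflection it acts as a source moving toward the stationary detector: f₂ = f₁ · v/(v − u) = 1105 × 348/340 ≈ 1131 Hz.
Equivalently f₂ = f₀ · (v + u)/(v − u).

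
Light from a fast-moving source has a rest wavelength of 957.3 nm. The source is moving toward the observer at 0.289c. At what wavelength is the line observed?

Relativistic Doppler for wavelength: λ' = λ₀ · √((1 − β)/(1 + β)).
λ' = 957.3 × √(0.7110/1.2890) = 957.3 × 0.74269 ≈ 711.0 nm.

711.0 nm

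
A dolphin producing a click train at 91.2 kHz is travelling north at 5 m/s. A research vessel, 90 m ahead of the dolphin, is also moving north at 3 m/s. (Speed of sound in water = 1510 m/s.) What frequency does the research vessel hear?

The research vessel is ahead, so the dolphin is moving toward it while the research vessel is moving away from the dolphin.
With source approaching and observer receding, f' = f · (v − v_o)/(v − v_s).
f' = 91.2 × (1510 − 3)/(1510 − 5) = 91.2 × 1507/1505 ≈ 91.3 kHz.

91.3 kHz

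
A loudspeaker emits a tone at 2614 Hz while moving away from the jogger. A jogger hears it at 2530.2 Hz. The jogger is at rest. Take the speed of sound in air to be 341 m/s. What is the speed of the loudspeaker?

11.3 m/s

f' = f · v/(v + v_s) ⇒ v_s = v · |1 − f/f'|.
v_s = 341 × |1 − 2614/2530.2| = 341 × 0.03312 ≈ 11.3 m/s.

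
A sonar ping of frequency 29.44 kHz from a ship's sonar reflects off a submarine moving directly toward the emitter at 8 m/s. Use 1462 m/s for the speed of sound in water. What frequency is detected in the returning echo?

29.8 kHz

At the submarine (a moving observer), f₁ = f₀ · (v + u)/v = 29.44 × 1470/1462 ≈ 29.6 kHz.
On reflection it acts as a source moving toward the stationary detector: f₂ = f₁ · v/(v − u) = 29.6 × 1462/1454 ≈ 29.8 kHz.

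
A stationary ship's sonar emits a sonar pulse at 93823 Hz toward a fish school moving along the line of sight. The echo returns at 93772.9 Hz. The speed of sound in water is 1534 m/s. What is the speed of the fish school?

0.41 m/s

Double Doppler shift off a moving reflector: f₂ = f₀ · (v + u)/(v − u) (u > 0 toward emitter).
Rearranging, u = v · (f₂ − f₀)/(f₂ + f₀) = 1534 × -50.1/187595.9 ≈ -0.41 m/s.
So the fish school is moving at 0.41 m/s away from the emitter.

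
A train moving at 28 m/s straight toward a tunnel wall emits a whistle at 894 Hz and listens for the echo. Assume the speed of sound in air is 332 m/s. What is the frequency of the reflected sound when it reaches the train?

1059 Hz

The tunnel wall receives the sound from a moving source: f₁ = f₀ · v/(v − v_e) = 894 × 332/304 ≈ 976 Hz.
On the return leg the train is a moving observer: f₂ = f₁ · (v + v_e)/v = 976 × 360/332 ≈ 1059 Hz.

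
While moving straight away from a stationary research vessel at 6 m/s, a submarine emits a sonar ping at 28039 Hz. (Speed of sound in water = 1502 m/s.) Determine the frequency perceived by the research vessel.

27927 Hz

Moving source, stationary observer: f' = f · v/(v + v_s) since the source is receding.
f' = 28039 × 1502/(1502 + 6) = 28039 × 1502/1508 ≈ 27927 Hz.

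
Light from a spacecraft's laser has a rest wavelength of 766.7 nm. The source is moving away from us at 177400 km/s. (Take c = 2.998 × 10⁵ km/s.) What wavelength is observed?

β = v/c = 177400/299800 = 0.5917.
Relativistic Doppler for wavelength: λ' = λ₀ · √((1 + β)/(1 − β)).
λ' = 766.7 × √(1.5917/0.4083) = 766.7 × 1.97451 ≈ 1513.9 nm.

1513.9 nm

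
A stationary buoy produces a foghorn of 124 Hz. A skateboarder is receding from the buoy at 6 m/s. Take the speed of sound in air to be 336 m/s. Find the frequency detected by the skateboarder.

122 Hz

Moving observer, stationary source: f' = f · (v − v_o)/v.
f' = 124 × (336 − 6)/336 = 124 × 330/336 ≈ 122 Hz.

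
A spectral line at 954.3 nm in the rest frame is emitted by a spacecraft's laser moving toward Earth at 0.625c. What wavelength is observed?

Relativistic Doppler for wavelength: λ' = λ₀ · √((1 − β)/(1 + β)).
λ' = 954.3 × √(0.3750/1.6250) = 954.3 × 0.48038 ≈ 458.4 nm.

458.4 nm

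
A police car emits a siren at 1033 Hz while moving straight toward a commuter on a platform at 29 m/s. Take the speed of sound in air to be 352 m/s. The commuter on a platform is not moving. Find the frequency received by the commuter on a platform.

With the source moving toward a stationary observer, f' = f · v/(v − v_s).
f' = 1033 × 352/(352 − 29) = 1033 × 352/323 ≈ 1126 Hz.

1126 Hz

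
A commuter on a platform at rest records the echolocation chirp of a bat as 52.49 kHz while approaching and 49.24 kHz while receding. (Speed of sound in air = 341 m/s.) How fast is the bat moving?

10.9 m/s

f₁/f₂ = (v + v_s)/(v − v_s), so v_s = v · (f₁ − f₂)/(f₁ + f₂).
v_s = 341 × (52.49 − 49.24)/(52.49 + 49.24) = 341 × 3.25/101.73 ≈ 10.9 m/s.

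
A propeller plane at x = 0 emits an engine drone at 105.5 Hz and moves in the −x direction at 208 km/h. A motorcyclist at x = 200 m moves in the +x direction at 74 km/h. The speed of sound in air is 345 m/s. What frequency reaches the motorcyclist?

208 km/h = 57.78 m/s; 74 km/h = 20.56 m/s.
The observer lies on the +x side, so the source is heading away from the observer and the observer is heading away from the source.
Both move, so f' = f · (v − v_o)/(v + v_s).
f' = 105.5 × (345 − 20.56)/(345 + 57.78) = 105.5 × 324.44/402.78 ≈ 85 Hz.

85 Hz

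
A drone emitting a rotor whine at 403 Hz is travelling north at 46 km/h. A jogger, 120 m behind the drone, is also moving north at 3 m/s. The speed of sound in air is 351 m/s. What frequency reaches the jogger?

46 km/h = 12.78 m/s.
The jogger is behind, so the drone is moving away from it while the jogger is moving toward the drone.
Both move, so f' = f · (v + v_o)/(v + v_s).
f' = 403 × (351 + 3)/(351 + 12.78) = 403 × 354/363.78 ≈ 392 Hz.

392 Hz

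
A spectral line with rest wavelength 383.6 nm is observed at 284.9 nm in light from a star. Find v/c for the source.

λ'/λ₀ = 0.7427 < 1 (blueshift), so the source is approaching.
λ'/λ₀ = √((1 − β)/(1 + β)) for an approaching source ⇒ β = (1 − r²)/(1 + r²) with r = λ'/λ₀.
β = (1 − 0.5516)/(1 + 0.5516) ≈ 0.289.

0.289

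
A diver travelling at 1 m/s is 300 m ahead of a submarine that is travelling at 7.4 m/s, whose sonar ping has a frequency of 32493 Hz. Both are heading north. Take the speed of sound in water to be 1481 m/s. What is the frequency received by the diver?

32634 Hz

The diver is ahead, so the submarine is moving toward it while the diver is moving away from the submarine.
General Doppler shift: f' = f · (v − v_o)/(v − v_s).
f' = 32493 × (1481 − 1)/(1481 − 7.4) = 32493 × 1480/1473.6 ≈ 32634 Hz.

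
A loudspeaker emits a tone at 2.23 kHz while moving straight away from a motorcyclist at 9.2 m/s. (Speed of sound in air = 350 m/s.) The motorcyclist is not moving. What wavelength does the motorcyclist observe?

Moving source, stationary observer: f' = f · v/(v + v_s) since the source is receding.
f' = 2.23 × 350/(350 + 9.2) ≈ 2.17 kHz.
λ' = v/f' = 350/2172.88 ≈ 16.1 cm.

16.1 cm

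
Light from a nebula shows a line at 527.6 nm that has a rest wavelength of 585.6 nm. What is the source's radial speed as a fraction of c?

0.104c

λ'/λ₀ = 0.9010 < 1 (blueshift), so the source is approaching.
λ'/λ₀ = √((1 − β)/(1 + β)) for an approaching source ⇒ β = (1 − r²)/(1 + r²) with r = λ'/λ₀.
β = (1 − 0.8117)/(1 + 0.8117) ≈ 0.104.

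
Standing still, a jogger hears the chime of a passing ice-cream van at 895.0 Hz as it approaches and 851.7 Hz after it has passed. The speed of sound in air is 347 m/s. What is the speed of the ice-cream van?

8.6 m/s

f₁/f₂ = (v + v_s)/(v − v_s), so v_s = v · (f₁ − f₂)/(f₁ + f₂).
v_s = 347 × (895.0 − 851.7)/(895.0 + 851.7) = 347 × 43.3/1746.7 ≈ 8.6 m/s.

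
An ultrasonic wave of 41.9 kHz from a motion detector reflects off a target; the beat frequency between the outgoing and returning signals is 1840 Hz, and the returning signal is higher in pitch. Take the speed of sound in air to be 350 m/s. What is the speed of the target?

7.5 m/s

Double Doppler shift off a moving reflector: f₂ = f₀ · (v + u)/(v − u) (u > 0 toward emitter).
Returning signal is higher, so f₂ = f₀ + Δf = 41900 + 1840 = 43740 Hz.
Rearranging, u = v · (f₂ − f₀)/(f₂ + f₀) = 350 × 1840/85640 ≈ 7.5 m/s.
So the target is moving at 7.5 m/s toward the emitter.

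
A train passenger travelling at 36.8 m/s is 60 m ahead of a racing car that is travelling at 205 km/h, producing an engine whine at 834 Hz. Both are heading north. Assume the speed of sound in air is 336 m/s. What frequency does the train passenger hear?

205 km/h = 56.94 m/s.
The train passenger is ahead, so the racing car is moving toward it while the train passenger is moving away from the racing car.
With source approaching and observer receding, f' = f · (v − v_o)/(v − v_s).
f' = 834 × (336 − 36.8)/(336 − 56.94) = 834 × 299.2/279.06 ≈ 894 Hz.

894 Hz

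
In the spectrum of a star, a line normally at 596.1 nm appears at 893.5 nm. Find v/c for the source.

λ'/λ₀ = 1.4989 > 1 (redshift), so the source is receding.
λ'/λ₀ = √((1 + β)/(1 − β)) for a receding source ⇒ β = (r² − 1)/(r² + 1) with r = λ'/λ₀.
β = (2.2467 − 1)/(2.2467 + 1) ≈ 0.384.

0.384c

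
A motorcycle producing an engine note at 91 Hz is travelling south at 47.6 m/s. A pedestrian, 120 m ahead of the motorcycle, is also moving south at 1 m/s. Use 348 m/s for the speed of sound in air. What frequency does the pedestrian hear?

The pedestrian is ahead, so the motorcycle is moving toward it while the pedestrian is moving away from the motorcycle.
With source approaching and observer receding, f' = f · (v − v_o)/(v − v_s).
f' = 91 × (348 − 1)/(348 − 47.6) = 91 × 347/300.4 ≈ 105 Hz.

105 Hz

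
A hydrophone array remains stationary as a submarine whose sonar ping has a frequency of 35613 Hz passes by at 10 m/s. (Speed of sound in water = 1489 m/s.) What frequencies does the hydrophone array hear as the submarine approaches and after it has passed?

Approaching: f₁ = f · v/(v − v_s) = 35613 × 1489/1479 ≈ 35854 Hz.
Receding: f₂ = f · v/(v + v_s) = 35613 × 1489/1499 ≈ 35375 Hz.

35854 Hz approaching; 35375 Hz receding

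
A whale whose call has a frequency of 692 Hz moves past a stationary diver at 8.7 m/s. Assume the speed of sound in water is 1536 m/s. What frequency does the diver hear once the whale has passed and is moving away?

688 Hz

Receding: f₂ = f · v/(v + v_s) = 692 × 1536/1544.7 ≈ 688 Hz.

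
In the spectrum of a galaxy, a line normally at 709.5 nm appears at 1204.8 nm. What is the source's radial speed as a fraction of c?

λ'/λ₀ = 1.6981 > 1 (redshift), so the source is receding.
λ'/λ₀ = √((1 + β)/(1 − β)) for a receding source ⇒ β = (r² − 1)/(r² + 1) with r = λ'/λ₀.
β = (2.8835 − 1)/(2.8835 + 1) ≈ 0.485.

0.485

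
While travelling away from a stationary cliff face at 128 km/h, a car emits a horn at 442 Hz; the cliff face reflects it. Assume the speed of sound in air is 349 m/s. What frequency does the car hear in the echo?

128 km/h = 35.56 m/s.
The cliff face receives the sound from a moving source: f₁ = f₀ · v/(v + v_e) = 442 × 349/384.56 ≈ 401 Hz.
On the return leg the car is a moving observer: f₂ = f₁ · (v − v_e)/v = 401 × 313.44/349 ≈ 360 Hz.

360 Hz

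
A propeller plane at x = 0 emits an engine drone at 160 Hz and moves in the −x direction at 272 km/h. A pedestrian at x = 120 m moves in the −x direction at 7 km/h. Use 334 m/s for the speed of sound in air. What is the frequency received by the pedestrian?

131 Hz

272 km/h = 75.56 m/s; 7 km/h = 1.944 m/s.
The observer lies on the +x side, so the source is heading away from the observer and the observer is heading toward the source.
With source receding and observer approaching, f' = f · (v + v_o)/(v + v_s).
f' = 160 × (334 + 1.944)/(334 + 75.56) = 160 × 335.94/409.56 ≈ 131 Hz.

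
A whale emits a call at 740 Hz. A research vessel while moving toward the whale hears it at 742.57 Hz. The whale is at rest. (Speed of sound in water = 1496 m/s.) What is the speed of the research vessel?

f' = f · (v + v_o)/v ⇒ v_o = v · |f'/f − 1|.
v_o = 1496 × |742.57/740 − 1| = 1496 × 0.003473 ≈ 5.2 m/s.

5.2 m/s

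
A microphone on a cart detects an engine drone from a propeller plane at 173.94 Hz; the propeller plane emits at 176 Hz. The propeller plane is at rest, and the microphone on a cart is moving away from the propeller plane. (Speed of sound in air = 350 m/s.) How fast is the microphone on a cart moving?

f' = f · (v − v_o)/v ⇒ v_o = v · |f'/f − 1|.
v_o = 350 × |173.94/176 − 1| = 350 × 0.0117 ≈ 4.1 m/s.

4.1 m/s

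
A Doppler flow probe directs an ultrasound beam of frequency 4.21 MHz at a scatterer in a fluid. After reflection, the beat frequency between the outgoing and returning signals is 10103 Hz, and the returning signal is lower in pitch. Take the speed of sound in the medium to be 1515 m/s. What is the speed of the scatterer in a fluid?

1.82 m/s

Double Doppler shift off a moving reflector: f₂ = f₀ · (v + u)/(v − u) (u > 0 toward emitter).
Returning signal is lower, so f₂ = f₀ − Δf = 4210000 − 10103 = 4199897 Hz.
Rearranging, u = v · (f₂ − f₀)/(f₂ + f₀) = 1515 × -10103/8409897 ≈ -1.82 m/s.
So the scatterer in a fluid is moving at 1.82 m/s away from the emitter.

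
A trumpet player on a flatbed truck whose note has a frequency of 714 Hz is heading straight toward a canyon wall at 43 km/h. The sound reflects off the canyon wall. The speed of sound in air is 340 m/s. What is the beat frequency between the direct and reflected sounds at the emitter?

43 km/h = 11.94 m/s.
The canyon wall receives the sound from a moving source: f₁ = f₀ · v/(v − v_e) = 714 × 340/328.06 ≈ 740.0 Hz.
On the return leg the trumpet player on a flatbed truck is a moving observer: f₂ = f₁ · (v + v_e)/v = 740.0 × 351.94/340 ≈ 766.0 Hz.
Equivalently f₂ = f₀ · (v + v_e)/(v − v_e).
Beat against the emitted tone: |f₂ − f₀| = 2v_e·f₀/(v − v_e) = 2 × 11.94 × 714/328.06 ≈ 52.0 Hz.

52.0 Hz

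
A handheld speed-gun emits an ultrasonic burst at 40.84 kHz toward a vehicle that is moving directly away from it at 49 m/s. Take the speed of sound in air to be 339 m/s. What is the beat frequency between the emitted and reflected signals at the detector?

10315 Hz

At the vehicle (a moving observer), f₁ = f₀ · (v − u)/v = 40.84 × 290/339 ≈ 34.94 kHz.
On reflection it acts as a source moving away from the stationary detector: f₂ = f₁ · v/(v + u) = 34.94 × 339/388 ≈ 30.52 kHz.
Equivalently f₂ = f₀ · (v − u)/(v + u).
Beat frequency (with f₀ = 40840 Hz): |f₂ − f₀| = 2u·f₀/(v + u) = 2 × 49 × 40840/388 ≈ 10315 Hz.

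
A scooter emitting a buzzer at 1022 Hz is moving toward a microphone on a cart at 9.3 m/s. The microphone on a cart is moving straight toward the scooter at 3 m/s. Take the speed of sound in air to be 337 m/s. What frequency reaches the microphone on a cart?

1060 Hz

With source approaching and observer approaching, f' = f · (v + v_o)/(v − v_s).
f' = 1022 × (337 + 3)/(337 − 9.3) = 1022 × 340/327.7 ≈ 1060 Hz.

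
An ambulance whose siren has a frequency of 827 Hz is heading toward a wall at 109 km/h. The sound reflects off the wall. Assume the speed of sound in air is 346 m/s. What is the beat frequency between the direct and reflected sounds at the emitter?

159 Hz

109 km/h = 30.28 m/s.
The wall receives the sound from a moving source: f₁ = f₀ · v/(v − v_e) = 827 × 346/315.72 ≈ 906.3 Hz.
On the return leg the ambulance is a moving observer: f₂ = f₁ · (v + v_e)/v = 906.3 × 376.28/346 ≈ 985.6 Hz.
Beat against the emitted tone: |f₂ − f₀| = 2v_e·f₀/(v − v_e) = 2 × 30.28 × 827/315.72 ≈ 159 Hz.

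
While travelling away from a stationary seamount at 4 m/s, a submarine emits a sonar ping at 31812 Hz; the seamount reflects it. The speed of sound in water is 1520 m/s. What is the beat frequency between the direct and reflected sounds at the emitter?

167 Hz

The seamount receives the sound from a moving source: f₁ = f₀ · v/(v + v_e) = 31812 × 1520/1524 ≈ 31728.5 Hz.
On the return leg the submarine is a moving observer: f₂ = f₁ · (v − v_e)/v = 31728.5 × 1516/1520 ≈ 31645.0 Hz.
Equivalently f₂ = f₀ · (v − v_e)/(v + v_e).
Beat against the emitted tone: |f₂ − f₀| = 2v_e·f₀/(v + v_e) = 2 × 4 × 31812/1524 ≈ 167 Hz.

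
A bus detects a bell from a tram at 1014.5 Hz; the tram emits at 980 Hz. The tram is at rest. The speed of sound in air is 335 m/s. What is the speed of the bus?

11.8 m/s

f' > f, so the bus is approaching.
f' = f · (v + v_o)/v ⇒ v_o = v · |f'/f − 1|.
v_o = 335 × |1014.5/980 − 1| = 335 × 0.0352 ≈ 11.8 m/s.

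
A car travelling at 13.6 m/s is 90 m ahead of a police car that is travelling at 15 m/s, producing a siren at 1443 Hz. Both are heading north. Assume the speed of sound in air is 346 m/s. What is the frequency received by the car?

1449 Hz

The car is ahead, so the police car is moving toward it while the car is moving away from the police car.
General Doppler shift: f' = f · (v − v_o)/(v − v_s).
f' = 1443 × (346 − 13.6)/(346 − 15) = 1443 × 332.4/331 ≈ 1449 Hz.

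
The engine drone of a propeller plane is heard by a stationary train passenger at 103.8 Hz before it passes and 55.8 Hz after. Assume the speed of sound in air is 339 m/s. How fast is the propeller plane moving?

102 m/s

f₁/f₂ = (v + v_s)/(v − v_s), so v_s = v · (f₁ − f₂)/(f₁ + f₂).
v_s = 339 × (103.8 − 55.8)/(103.8 + 55.8) = 339 × 48.0/159.6 ≈ 102 m/s.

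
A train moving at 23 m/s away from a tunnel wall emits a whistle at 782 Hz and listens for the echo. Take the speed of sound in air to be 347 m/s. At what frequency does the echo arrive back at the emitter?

The tunnel wall receives the sound from a moving source: f₁ = f₀ · v/(v + v_e) = 782 × 347/370 ≈ 733 Hz.
On the return leg the train is a moving observer: f₂ = f₁ · (v − v_e)/v = 733 × 324/347 ≈ 685 Hz.
Equivalently f₂ = f₀ · (v − v_e)/(v + v_e).

685 Hz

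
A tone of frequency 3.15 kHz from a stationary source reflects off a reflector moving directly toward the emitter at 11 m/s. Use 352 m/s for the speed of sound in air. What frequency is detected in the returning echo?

The reflector first receives the wave as a moving observer: f₁ = f₀ · (v + u)/v = 3.15 × (352 + 11)/352 ≈ 3.25 kHz.
The reflection then acts as a moving source: f₂ = f₁ · v/(v − u) ≈ 3.35 kHz.
Equivalently f₂ = f₀ · (v + u)/(v − u).

3.35 kHz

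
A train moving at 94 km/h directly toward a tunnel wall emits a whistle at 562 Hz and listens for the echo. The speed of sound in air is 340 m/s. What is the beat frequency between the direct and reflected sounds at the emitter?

94 km/h = 26.11 m/s.
The tunnel wall receives the sound from a moving source: f₁ = f₀ · v/(v − v_e) = 562 × 340/313.89 ≈ 608.8 Hz.
On the return leg the train is a moving observer: f₂ = f₁ · (v + v_e)/v = 608.8 × 366.11/340 ≈ 655.5 Hz.
Equivalently f₂ = f₀ · (v + v_e)/(v − v_e).
Beat against the emitted tone: |f₂ − f₀| = 2v_e·f₀/(v − v_e) = 2 × 26.11 × 562/313.89 ≈ 94 Hz.

94 Hz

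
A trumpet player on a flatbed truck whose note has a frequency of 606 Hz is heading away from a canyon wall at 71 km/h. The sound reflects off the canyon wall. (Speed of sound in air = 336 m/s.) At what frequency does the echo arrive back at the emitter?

539 Hz

71 km/h = 19.72 m/s.
The canyon wall receives the sound from a moving source: f₁ = f₀ · v/(v + v_e) = 606 × 336/355.72 ≈ 572 Hz.
On the return leg the trumpet player on a flatbed truck is a moving observer: f₂ = f₁ · (v − v_e)/v = 572 × 316.28/336 ≈ 539 Hz.
Equivalently f₂ = f₀ · (v − v_e)/(v + v_e).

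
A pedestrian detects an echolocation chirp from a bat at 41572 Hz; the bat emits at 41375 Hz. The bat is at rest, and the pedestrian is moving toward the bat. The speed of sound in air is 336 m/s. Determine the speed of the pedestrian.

f' = f · (v + v_o)/v ⇒ v_o = v · |f'/f − 1|.
v_o = 336 × |41572/41375 − 1| = 336 × 0.004761 ≈ 1.60 m/s.

1.60 m/s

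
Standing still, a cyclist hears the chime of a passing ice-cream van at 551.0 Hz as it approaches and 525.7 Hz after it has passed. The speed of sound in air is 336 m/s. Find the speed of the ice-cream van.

7.9 m/s

f₁/f₂ = (v + v_s)/(v − v_s), so v_s = v · (f₁ − f₂)/(f₁ + f₂).
v_s = 336 × (551.0 − 525.7)/(551.0 + 525.7) = 336 × 25.3/1076.7 ≈ 7.9 m/s.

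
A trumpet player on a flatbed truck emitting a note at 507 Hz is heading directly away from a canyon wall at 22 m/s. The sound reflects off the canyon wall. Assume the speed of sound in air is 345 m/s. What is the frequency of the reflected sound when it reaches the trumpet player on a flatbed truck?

446 Hz

The canyon wall receives the sound from a moving source: f₁ = f₀ · v/(v + v_e) = 507 × 345/367 ≈ 477 Hz.
On the return leg the trumpet player on a flatbed truck is a moving observer: f₂ = f₁ · (v − v_e)/v = 477 × 323/345 ≈ 446 Hz.
Equivalently f₂ = f₀ · (v − v_e)/(v + v_e).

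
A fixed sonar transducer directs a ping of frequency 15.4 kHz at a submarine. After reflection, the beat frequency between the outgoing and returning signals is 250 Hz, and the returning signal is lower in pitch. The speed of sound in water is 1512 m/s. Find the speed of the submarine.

Double Doppler shift off a moving reflector: f₂ = f₀ · (v + u)/(v − u) (u > 0 toward emitter).
Returning signal is lower, so f₂ = f₀ − Δf = 15400 − 250 = 15150 Hz.
Rearranging, u = v · (f₂ − f₀)/(f₂ + f₀) = 1512 × -250/30550 ≈ -12.4 m/s.
So the submarine is moving at 12.4 m/s away from the emitter.

12.4 m/s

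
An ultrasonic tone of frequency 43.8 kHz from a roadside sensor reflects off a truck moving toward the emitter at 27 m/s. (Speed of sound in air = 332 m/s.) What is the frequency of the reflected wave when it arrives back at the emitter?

51.6 kHz

At the truck (a moving observer), f₁ = f₀ · (v + u)/v = 43.8 × 359/332 ≈ 47.4 kHz.
The reflection then acts as a moving source: f₂ = f₁ · v/(v − u) ≈ 51.6 kHz.
Equivalently f₂ = f₀ · (v + u)/(v − u).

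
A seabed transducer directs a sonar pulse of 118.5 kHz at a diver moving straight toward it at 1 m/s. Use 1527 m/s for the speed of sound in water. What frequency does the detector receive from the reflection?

118.7 kHz

At the diver (a moving observer), f₁ = f₀ · (v + u)/v = 118.5 × 1528/1527 ≈ 118.6 kHz.
On reflection it acts as a source moving toward the stationary detector: f₂ = f₁ · v/(v − u) = 118.6 × 1527/1526 ≈ 118.7 kHz.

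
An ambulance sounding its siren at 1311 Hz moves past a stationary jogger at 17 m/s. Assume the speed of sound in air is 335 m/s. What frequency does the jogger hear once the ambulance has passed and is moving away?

Receding: f₂ = f · v/(v + v_s) = 1311 × 335/352 ≈ 1248 Hz.

1248 Hz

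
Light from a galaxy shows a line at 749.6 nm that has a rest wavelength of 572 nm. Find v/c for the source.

0.264

λ'/λ₀ = 1.3105 > 1 (redshift), so the source is receding.
λ'/λ₀ = √((1 + β)/(1 − β)) for a receding source ⇒ β = (r² − 1)/(r² + 1) with r = λ'/λ₀.
β = (1.7174 − 1)/(1.7174 + 1) ≈ 0.264.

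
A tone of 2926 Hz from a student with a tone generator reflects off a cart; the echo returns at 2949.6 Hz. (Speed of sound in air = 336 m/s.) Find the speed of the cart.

1.35 m/s

Double Doppler shift off a moving reflector: f₂ = f₀ · (v + u)/(v − u) (u > 0 toward emitter).
Rearranging, u = v · (f₂ − f₀)/(f₂ + f₀) = 336 × 23.6/5875.6 ≈ 1.35 m/s.
So the cart is moving at 1.35 m/s toward the emitter.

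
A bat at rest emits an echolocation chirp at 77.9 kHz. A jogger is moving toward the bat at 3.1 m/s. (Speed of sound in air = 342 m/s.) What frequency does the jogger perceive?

Only the observer moves, toward the source, so f' = f · (v + v_o)/v.
f' = 77.9 × (342 + 3.1)/342 = 77.9 × 345.1/342 ≈ 78.6 kHz.

78.6 kHz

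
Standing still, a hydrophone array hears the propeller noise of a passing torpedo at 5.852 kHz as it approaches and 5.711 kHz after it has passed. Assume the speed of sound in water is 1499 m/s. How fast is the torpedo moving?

18.3 m/s

f₁/f₂ = (v + v_s)/(v − v_s), so v_s = v · (f₁ − f₂)/(f₁ + f₂).
v_s = 1499 × (5.852 − 5.711)/(5.852 + 5.711) = 1499 × 0.141/11.563 ≈ 18.3 m/s.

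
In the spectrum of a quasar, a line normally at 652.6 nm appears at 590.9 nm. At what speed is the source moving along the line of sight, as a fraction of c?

0.099c

λ'/λ₀ = 0.9055 < 1 (blueshift), so the source is approaching.
λ'/λ₀ = √((1 − β)/(1 + β)) for an approaching source ⇒ β = (1 − r²)/(1 + r²) with r = λ'/λ₀.
β = (1 − 0.8198)/(1 + 0.8198) ≈ 0.099.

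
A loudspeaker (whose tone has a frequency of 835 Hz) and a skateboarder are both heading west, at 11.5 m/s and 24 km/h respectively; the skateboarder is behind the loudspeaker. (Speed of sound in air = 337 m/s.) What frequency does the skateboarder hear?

823 Hz

24 km/h = 6.667 m/s.
The skateboarder is behind, so the loudspeaker is moving away from it while the skateboarder is moving toward the loudspeaker.
General Doppler shift: f' = f · (v + v_o)/(v + v_s).
f' = 835 × (337 + 6.667)/(337 + 11.5) = 835 × 343.67/348.5 ≈ 823 Hz.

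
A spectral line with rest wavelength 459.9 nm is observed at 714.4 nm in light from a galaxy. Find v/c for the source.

0.414

λ'/λ₀ = 1.5534 > 1 (redshift), so the source is receding.
λ'/λ₀ = √((1 + β)/(1 − β)) for a receding source ⇒ β = (r² − 1)/(r² + 1) with r = λ'/λ₀.
β = (2.4130 − 1)/(2.4130 + 1) ≈ 0.414.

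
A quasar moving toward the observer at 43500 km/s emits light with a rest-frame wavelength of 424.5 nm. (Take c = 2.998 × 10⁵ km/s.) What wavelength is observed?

β = v/c = 43500/299800 = 0.1451.
Relativistic Doppler for wavelength: λ' = λ₀ · √((1 − β)/(1 + β)).
λ' = 424.5 × √(0.8549/1.1451) = 424.5 × 0.86405 ≈ 366.8 nm.

366.8 nm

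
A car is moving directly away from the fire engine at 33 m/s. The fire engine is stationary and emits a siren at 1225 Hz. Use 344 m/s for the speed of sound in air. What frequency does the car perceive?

Only the observer moves, away from the source, so f' = f · (v − v_o)/v.
f' = 1225 × (344 − 33)/344 = 1225 × 311/344 ≈ 1107 Hz.

1107 Hz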